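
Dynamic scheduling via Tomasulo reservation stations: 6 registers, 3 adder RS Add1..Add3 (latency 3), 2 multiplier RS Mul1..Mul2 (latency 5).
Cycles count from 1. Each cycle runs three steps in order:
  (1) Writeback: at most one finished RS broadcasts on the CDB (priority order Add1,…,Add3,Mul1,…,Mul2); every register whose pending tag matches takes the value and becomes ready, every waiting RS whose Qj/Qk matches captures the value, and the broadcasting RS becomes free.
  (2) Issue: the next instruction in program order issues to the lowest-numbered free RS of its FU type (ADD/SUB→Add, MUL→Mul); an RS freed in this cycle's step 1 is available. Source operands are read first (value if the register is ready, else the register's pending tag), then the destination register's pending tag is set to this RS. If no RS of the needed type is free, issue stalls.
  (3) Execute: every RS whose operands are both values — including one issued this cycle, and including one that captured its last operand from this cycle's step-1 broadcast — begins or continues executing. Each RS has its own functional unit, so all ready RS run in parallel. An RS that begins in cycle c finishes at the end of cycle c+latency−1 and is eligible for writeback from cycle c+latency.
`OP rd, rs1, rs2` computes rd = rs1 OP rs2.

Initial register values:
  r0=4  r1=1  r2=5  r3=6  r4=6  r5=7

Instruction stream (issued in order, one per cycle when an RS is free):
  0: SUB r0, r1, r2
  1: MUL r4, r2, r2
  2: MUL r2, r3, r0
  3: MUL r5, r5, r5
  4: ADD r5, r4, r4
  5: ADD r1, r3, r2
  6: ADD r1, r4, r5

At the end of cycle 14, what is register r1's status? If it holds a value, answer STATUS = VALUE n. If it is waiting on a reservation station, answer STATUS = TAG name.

  c1: issue SUB r0<-Add1  regs: r0:Add1,r1:1,r2:5,r3:6,r4:6,r5:7
  c2: issue MUL r4<-Mul1  regs: r0:Add1,r1:1,r2:5,r3:6,r4:Mul1,r5:7
  c3: issue MUL r2<-Mul2  regs: r0:Add1,r1:1,r2:Mul2,r3:6,r4:Mul1,r5:7
  c4: CDB Add1=-4; stall  regs: r0:-4,r1:1,r2:Mul2,r3:6,r4:Mul1,r5:7
  c5: stall  regs: r0:-4,r1:1,r2:Mul2,r3:6,r4:Mul1,r5:7
  c6: stall  regs: r0:-4,r1:1,r2:Mul2,r3:6,r4:Mul1,r5:7
  c7: CDB Mul1=25; issue MUL r5<-Mul1  regs: r0:-4,r1:1,r2:Mul2,r3:6,r4:25,r5:Mul1
  c8: issue ADD r5<-Add1  regs: r0:-4,r1:1,r2:Mul2,r3:6,r4:25,r5:Add1
  c9: CDB Mul2=-24; issue ADD r1<-Add2  regs: r0:-4,r1:Add2,r2:-24,r3:6,r4:25,r5:Add1
  c10: issue ADD r1<-Add3  regs: r0:-4,r1:Add3,r2:-24,r3:6,r4:25,r5:Add1
  c11: CDB Add1=50  regs: r0:-4,r1:Add3,r2:-24,r3:6,r4:25,r5:50
  c12: CDB Add2=-18  regs: r0:-4,r1:Add3,r2:-24,r3:6,r4:25,r5:50
  c13: CDB Mul1=49  regs: r0:-4,r1:Add3,r2:-24,r3:6,r4:25,r5:50
  c14: CDB Add3=75  regs: r0:-4,r1:75,r2:-24,r3:6,r4:25,r5:50

STATUS = VALUE 75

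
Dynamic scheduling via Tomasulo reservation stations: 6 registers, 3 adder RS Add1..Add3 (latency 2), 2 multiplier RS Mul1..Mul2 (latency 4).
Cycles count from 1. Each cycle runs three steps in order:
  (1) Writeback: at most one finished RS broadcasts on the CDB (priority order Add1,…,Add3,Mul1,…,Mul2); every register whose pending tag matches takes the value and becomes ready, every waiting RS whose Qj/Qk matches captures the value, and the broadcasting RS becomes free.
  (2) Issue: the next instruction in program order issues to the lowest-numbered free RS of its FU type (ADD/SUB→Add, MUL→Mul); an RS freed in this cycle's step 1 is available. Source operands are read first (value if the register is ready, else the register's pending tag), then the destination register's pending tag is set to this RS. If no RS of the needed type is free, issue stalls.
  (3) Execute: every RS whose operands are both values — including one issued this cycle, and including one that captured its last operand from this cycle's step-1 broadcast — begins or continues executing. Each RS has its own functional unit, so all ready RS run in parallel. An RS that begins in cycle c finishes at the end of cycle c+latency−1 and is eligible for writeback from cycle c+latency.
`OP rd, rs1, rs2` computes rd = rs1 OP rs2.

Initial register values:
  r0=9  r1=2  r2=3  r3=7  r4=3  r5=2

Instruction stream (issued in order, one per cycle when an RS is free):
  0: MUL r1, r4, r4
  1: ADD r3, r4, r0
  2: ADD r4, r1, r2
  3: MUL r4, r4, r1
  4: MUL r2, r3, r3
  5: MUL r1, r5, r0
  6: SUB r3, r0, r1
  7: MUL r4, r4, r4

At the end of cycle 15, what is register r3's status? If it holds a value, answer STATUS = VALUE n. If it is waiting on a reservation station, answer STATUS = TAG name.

  c1: issue MUL r1<-Mul1  regs: r0:9,r1:Mul1,r2:3,r3:7,r4:3,r5:2
  c2: issue ADD r3<-Add1  regs: r0:9,r1:Mul1,r2:3,r3:Add1,r4:3,r5:2
  c3: issue ADD r4<-Add2  regs: r0:9,r1:Mul1,r2:3,r3:Add1,r4:Add2,r5:2
  c4: CDB Add1=12; issue MUL r4<-Mul2  regs: r0:9,r1:Mul1,r2:3,r3:12,r4:Mul2,r5:2
  c5: CDB Mul1=9; issue MUL r2<-Mul1  regs: r0:9,r1:9,r2:Mul1,r3:12,r4:Mul2,r5:2
  c6: stall  regs: r0:9,r1:9,r2:Mul1,r3:12,r4:Mul2,r5:2
  c7: CDB Add2=12; stall  regs: r0:9,r1:9,r2:Mul1,r3:12,r4:Mul2,r5:2
  c8: stall  regs: r0:9,r1:9,r2:Mul1,r3:12,r4:Mul2,r5:2
  c9: CDB Mul1=144; issue MUL r1<-Mul1  regs: r0:9,r1:Mul1,r2:144,r3:12,r4:Mul2,r5:2
  c10: issue SUB r3<-Add1  regs: r0:9,r1:Mul1,r2:144,r3:Add1,r4:Mul2,r5:2
  c11: CDB Mul2=108; issue MUL r4<-Mul2  regs: r0:9,r1:Mul1,r2:144,r3:Add1,r4:Mul2,r5:2
  c12: -  regs: r0:9,r1:Mul1,r2:144,r3:Add1,r4:Mul2,r5:2
  c13: CDB Mul1=18  regs: r0:9,r1:18,r2:144,r3:Add1,r4:Mul2,r5:2
  c14: -  regs: r0:9,r1:18,r2:144,r3:Add1,r4:Mul2,r5:2
  c15: CDB Add1=-9  regs: r0:9,r1:18,r2:144,r3:-9,r4:Mul2,r5:2

STATUS = VALUE -9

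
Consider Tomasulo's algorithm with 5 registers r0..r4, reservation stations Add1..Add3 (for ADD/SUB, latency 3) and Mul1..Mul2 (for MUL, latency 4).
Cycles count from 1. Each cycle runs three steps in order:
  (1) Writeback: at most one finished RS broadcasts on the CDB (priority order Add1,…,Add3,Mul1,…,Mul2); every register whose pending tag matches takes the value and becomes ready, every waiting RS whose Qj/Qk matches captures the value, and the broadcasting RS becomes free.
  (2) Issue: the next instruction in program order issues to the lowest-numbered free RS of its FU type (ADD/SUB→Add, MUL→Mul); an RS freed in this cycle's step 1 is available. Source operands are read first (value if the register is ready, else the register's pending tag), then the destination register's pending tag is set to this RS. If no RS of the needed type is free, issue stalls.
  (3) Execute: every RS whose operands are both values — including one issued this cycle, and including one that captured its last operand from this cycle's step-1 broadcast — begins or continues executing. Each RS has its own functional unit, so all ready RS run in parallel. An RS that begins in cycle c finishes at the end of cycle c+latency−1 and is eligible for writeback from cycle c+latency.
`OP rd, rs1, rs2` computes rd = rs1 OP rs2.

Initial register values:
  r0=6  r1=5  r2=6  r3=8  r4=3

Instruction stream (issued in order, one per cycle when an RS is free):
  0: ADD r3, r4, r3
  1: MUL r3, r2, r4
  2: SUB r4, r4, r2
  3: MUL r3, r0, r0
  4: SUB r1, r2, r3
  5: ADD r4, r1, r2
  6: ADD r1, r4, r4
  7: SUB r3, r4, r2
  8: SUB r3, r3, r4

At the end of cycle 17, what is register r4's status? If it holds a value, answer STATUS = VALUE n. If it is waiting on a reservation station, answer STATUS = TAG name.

STATUS = VALUE -24

c1: issue ADD r3<-Add1 | r0:6,r1:5,r2:6,r3:Add1,r4:3
c2: issue MUL r3<-Mul1 | r0:6,r1:5,r2:6,r3:Mul1,r4:3
c3: issue SUB r4<-Add2 | r0:6,r1:5,r2:6,r3:Mul1,r4:Add2
c4: CDB Add1=11; issue MUL r3<-Mul2 | r0:6,r1:5,r2:6,r3:Mul2,r4:Add2
c5: issue SUB r1<-Add1 | r0:6,r1:Add1,r2:6,r3:Mul2,r4:Add2
c6: CDB Add2=-3; issue ADD r4<-Add2 | r0:6,r1:Add1,r2:6,r3:Mul2,r4:Add2
c7: CDB Mul1=18; issue ADD r1<-Add3 | r0:6,r1:Add3,r2:6,r3:Mul2,r4:Add2
c8: CDB Mul2=36; stall | r0:6,r1:Add3,r2:6,r3:36,r4:Add2
c9: stall | r0:6,r1:Add3,r2:6,r3:36,r4:Add2
c10: stall | r0:6,r1:Add3,r2:6,r3:36,r4:Add2
c11: CDB Add1=-30; issue SUB r3<-Add1 | r0:6,r1:Add3,r2:6,r3:Add1,r4:Add2
c12: stall | r0:6,r1:Add3,r2:6,r3:Add1,r4:Add2
c13: stall | r0:6,r1:Add3,r2:6,r3:Add1,r4:Add2
c14: CDB Add2=-24; issue SUB r3<-Add2 | r0:6,r1:Add3,r2:6,r3:Add2,r4:-24
c15: - | r0:6,r1:Add3,r2:6,r3:Add2,r4:-24
c16: - | r0:6,r1:Add3,r2:6,r3:Add2,r4:-24
c17: CDB Add1=-30 | r0:6,r1:Add3,r2:6,r3:Add2,r4:-24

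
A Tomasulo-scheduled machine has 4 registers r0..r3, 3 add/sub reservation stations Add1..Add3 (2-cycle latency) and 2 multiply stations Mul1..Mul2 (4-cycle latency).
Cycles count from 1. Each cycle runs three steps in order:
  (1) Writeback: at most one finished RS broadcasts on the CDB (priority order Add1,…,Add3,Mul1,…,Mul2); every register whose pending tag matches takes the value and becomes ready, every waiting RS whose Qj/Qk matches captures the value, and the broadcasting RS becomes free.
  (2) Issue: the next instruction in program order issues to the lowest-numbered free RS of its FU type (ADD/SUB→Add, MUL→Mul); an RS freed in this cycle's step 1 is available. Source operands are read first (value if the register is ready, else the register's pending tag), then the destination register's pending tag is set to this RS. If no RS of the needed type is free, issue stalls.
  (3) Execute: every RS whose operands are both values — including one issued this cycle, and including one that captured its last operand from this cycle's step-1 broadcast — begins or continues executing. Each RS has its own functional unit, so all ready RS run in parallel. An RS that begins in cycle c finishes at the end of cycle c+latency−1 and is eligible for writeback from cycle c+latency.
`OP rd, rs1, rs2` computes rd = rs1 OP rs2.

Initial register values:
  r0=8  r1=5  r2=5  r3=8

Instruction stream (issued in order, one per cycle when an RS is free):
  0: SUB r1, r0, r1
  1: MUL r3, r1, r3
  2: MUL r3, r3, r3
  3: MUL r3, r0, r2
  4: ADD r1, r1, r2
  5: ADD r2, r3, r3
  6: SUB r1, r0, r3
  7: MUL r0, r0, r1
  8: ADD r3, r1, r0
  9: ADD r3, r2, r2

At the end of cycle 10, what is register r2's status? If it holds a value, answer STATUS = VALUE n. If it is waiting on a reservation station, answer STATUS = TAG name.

STATUS = TAG Add2

c1: issue SUB r1<-Add1 | r0:8,r1:Add1,r2:5,r3:8
c2: issue MUL r3<-Mul1 | r0:8,r1:Add1,r2:5,r3:Mul1
c3: CDB Add1=3; issue MUL r3<-Mul2 | r0:8,r1:3,r2:5,r3:Mul2
c4: stall | r0:8,r1:3,r2:5,r3:Mul2
c5: stall | r0:8,r1:3,r2:5,r3:Mul2
c6: stall | r0:8,r1:3,r2:5,r3:Mul2
c7: CDB Mul1=24; issue MUL r3<-Mul1 | r0:8,r1:3,r2:5,r3:Mul1
c8: issue ADD r1<-Add1 | r0:8,r1:Add1,r2:5,r3:Mul1
c9: issue ADD r2<-Add2 | r0:8,r1:Add1,r2:Add2,r3:Mul1
c10: CDB Add1=8; issue SUB r1<-Add1 | r0:8,r1:Add1,r2:Add2,r3:Mul1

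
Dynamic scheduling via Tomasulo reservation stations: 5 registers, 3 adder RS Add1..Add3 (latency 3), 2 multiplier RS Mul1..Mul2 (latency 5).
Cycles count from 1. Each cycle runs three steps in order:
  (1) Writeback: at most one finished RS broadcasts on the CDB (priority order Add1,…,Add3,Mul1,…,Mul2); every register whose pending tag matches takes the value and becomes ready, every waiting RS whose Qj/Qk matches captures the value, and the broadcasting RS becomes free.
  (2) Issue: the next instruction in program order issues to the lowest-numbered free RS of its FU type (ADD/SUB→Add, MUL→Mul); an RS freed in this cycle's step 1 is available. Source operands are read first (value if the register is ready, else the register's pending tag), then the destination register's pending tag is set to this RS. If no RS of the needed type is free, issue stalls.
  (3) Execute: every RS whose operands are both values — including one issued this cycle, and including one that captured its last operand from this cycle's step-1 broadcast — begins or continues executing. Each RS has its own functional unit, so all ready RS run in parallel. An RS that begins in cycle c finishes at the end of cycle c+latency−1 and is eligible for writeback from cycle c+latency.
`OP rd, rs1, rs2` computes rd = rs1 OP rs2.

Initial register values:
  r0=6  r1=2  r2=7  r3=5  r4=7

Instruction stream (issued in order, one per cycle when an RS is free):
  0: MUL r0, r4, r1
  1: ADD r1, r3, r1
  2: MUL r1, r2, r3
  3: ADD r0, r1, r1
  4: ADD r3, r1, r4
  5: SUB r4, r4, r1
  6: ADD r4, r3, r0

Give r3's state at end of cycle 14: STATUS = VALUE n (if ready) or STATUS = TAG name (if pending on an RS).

STATUS = VALUE 42

  c1: issue MUL r0<-Mul1  regs: r0:Mul1,r1:2,r2:7,r3:5,r4:7
  c2: issue ADD r1<-Add1  regs: r0:Mul1,r1:Add1,r2:7,r3:5,r4:7
  c3: issue MUL r1<-Mul2  regs: r0:Mul1,r1:Mul2,r2:7,r3:5,r4:7
  c4: issue ADD r0<-Add2  regs: r0:Add2,r1:Mul2,r2:7,r3:5,r4:7
  c5: CDB Add1=7; issue ADD r3<-Add1  regs: r0:Add2,r1:Mul2,r2:7,r3:Add1,r4:7
  c6: CDB Mul1=14; issue SUB r4<-Add3  regs: r0:Add2,r1:Mul2,r2:7,r3:Add1,r4:Add3
  c7: stall  regs: r0:Add2,r1:Mul2,r2:7,r3:Add1,r4:Add3
  c8: CDB Mul2=35; stall  regs: r0:Add2,r1:35,r2:7,r3:Add1,r4:Add3
  c9: stall  regs: r0:Add2,r1:35,r2:7,r3:Add1,r4:Add3
  c10: stall  regs: r0:Add2,r1:35,r2:7,r3:Add1,r4:Add3
  c11: CDB Add1=42; issue ADD r4<-Add1  regs: r0:Add2,r1:35,r2:7,r3:42,r4:Add1
  c12: CDB Add2=70  regs: r0:70,r1:35,r2:7,r3:42,r4:Add1
  c13: CDB Add3=-28  regs: r0:70,r1:35,r2:7,r3:42,r4:Add1
  c14: -  regs: r0:70,r1:35,r2:7,r3:42,r4:Add1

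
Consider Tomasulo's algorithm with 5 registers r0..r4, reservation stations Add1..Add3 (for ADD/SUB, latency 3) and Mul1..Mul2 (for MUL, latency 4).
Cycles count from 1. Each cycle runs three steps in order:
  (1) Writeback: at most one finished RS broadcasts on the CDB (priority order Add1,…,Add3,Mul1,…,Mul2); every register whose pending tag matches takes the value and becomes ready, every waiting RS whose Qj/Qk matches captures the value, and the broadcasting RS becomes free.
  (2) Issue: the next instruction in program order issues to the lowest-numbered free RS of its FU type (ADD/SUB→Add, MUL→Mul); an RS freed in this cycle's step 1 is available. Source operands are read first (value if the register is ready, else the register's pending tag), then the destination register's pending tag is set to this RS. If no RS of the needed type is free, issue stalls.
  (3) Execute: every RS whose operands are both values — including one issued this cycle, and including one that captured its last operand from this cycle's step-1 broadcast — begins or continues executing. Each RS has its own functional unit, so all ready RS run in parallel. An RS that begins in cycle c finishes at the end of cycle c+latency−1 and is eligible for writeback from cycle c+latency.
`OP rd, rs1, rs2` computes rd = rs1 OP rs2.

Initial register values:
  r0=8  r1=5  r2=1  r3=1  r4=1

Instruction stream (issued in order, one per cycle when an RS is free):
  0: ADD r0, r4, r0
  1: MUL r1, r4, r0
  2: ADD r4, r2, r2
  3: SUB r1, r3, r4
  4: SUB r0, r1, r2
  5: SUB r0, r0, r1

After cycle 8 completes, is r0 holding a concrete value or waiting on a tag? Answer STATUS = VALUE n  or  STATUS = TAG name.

c1: issue ADD r0<-Add1 | r0:Add1,r1:5,r2:1,r3:1,r4:1
c2: issue MUL r1<-Mul1 | r0:Add1,r1:Mul1,r2:1,r3:1,r4:1
c3: issue ADD r4<-Add2 | r0:Add1,r1:Mul1,r2:1,r3:1,r4:Add2
c4: CDB Add1=9; issue SUB r1<-Add1 | r0:9,r1:Add1,r2:1,r3:1,r4:Add2
c5: issue SUB r0<-Add3 | r0:Add3,r1:Add1,r2:1,r3:1,r4:Add2
c6: CDB Add2=2; issue SUB r0<-Add2 | r0:Add2,r1:Add1,r2:1,r3:1,r4:2
c7: - | r0:Add2,r1:Add1,r2:1,r3:1,r4:2
c8: CDB Mul1=9 | r0:Add2,r1:Add1,r2:1,r3:1,r4:2

STATUS = TAG Add2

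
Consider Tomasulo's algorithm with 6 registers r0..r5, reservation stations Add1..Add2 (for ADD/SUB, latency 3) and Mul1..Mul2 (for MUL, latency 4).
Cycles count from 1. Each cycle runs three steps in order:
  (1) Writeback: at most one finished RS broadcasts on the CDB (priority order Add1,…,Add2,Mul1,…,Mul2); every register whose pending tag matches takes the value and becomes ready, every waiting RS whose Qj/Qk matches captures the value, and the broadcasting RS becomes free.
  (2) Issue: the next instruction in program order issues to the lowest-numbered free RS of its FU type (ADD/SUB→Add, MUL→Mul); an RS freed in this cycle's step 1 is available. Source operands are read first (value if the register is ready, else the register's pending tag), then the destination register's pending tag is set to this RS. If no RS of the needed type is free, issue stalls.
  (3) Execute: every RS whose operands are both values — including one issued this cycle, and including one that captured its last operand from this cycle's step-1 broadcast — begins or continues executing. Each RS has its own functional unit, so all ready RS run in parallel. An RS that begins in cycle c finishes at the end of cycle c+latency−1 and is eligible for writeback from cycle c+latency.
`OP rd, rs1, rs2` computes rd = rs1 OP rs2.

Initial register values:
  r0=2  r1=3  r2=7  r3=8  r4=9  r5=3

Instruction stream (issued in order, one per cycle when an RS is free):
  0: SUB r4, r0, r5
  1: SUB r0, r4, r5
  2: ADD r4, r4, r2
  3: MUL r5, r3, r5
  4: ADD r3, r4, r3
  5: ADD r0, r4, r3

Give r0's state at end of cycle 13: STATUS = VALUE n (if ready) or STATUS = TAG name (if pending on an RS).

  c1: issue SUB r4<-Add1  regs: r0:2,r1:3,r2:7,r3:8,r4:Add1,r5:3
  c2: issue SUB r0<-Add2  regs: r0:Add2,r1:3,r2:7,r3:8,r4:Add1,r5:3
  c3: stall  regs: r0:Add2,r1:3,r2:7,r3:8,r4:Add1,r5:3
  c4: CDB Add1=-1; issue ADD r4<-Add1  regs: r0:Add2,r1:3,r2:7,r3:8,r4:Add1,r5:3
  c5: issue MUL r5<-Mul1  regs: r0:Add2,r1:3,r2:7,r3:8,r4:Add1,r5:Mul1
  c6: stall  regs: r0:Add2,r1:3,r2:7,r3:8,r4:Add1,r5:Mul1
  c7: CDB Add1=6; issue ADD r3<-Add1  regs: r0:Add2,r1:3,r2:7,r3:Add1,r4:6,r5:Mul1
  c8: CDB Add2=-4; issue ADD r0<-Add2  regs: r0:Add2,r1:3,r2:7,r3:Add1,r4:6,r5:Mul1
  c9: CDB Mul1=24  regs: r0:Add2,r1:3,r2:7,r3:Add1,r4:6,r5:24
  c10: CDB Add1=14  regs: r0:Add2,r1:3,r2:7,r3:14,r4:6,r5:24
  c11: -  regs: r0:Add2,r1:3,r2:7,r3:14,r4:6,r5:24
  c12: -  regs: r0:Add2,r1:3,r2:7,r3:14,r4:6,r5:24
  c13: CDB Add2=20  regs: r0:20,r1:3,r2:7,r3:14,r4:6,r5:24

STATUS = VALUE 20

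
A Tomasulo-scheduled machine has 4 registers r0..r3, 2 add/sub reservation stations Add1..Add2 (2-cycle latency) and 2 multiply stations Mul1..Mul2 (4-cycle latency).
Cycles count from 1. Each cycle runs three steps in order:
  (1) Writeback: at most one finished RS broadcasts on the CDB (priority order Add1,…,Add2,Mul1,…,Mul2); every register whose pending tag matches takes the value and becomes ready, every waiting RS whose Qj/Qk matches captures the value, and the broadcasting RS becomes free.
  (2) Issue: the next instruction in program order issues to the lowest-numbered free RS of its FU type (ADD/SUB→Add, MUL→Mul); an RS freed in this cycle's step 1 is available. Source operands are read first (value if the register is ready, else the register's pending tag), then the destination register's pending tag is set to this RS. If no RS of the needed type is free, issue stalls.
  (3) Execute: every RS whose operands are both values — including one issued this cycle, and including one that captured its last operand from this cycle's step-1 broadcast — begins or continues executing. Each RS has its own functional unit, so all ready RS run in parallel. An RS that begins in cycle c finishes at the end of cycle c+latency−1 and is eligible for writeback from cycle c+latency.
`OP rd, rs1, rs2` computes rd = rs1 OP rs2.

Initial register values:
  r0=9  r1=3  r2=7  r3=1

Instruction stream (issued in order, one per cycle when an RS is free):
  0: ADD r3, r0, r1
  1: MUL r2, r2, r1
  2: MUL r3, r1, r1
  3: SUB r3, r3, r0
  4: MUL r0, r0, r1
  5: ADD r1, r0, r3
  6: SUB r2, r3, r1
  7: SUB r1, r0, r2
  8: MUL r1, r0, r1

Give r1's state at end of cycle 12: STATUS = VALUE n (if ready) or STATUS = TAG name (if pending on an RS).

cycle 1: issue ADD r3<-Add1 // r0:9,r1:3,r2:7,r3:Add1
cycle 2: issue MUL r2<-Mul1 // r0:9,r1:3,r2:Mul1,r3:Add1
cycle 3: CDB Add1=12; issue MUL r3<-Mul2 // r0:9,r1:3,r2:Mul1,r3:Mul2
cycle 4: issue SUB r3<-Add1 // r0:9,r1:3,r2:Mul1,r3:Add1
cycle 5: stall // r0:9,r1:3,r2:Mul1,r3:Add1
cycle 6: CDB Mul1=21; issue MUL r0<-Mul1 // r0:Mul1,r1:3,r2:21,r3:Add1
cycle 7: CDB Mul2=9; issue ADD r1<-Add2 // r0:Mul1,r1:Add2,r2:21,r3:Add1
cycle 8: stall // r0:Mul1,r1:Add2,r2:21,r3:Add1
cycle 9: CDB Add1=0; issue SUB r2<-Add1 // r0:Mul1,r1:Add2,r2:Add1,r3:0
cycle 10: CDB Mul1=27; stall // r0:27,r1:Add2,r2:Add1,r3:0
cycle 11: stall // r0:27,r1:Add2,r2:Add1,r3:0
cycle 12: CDB Add2=27; issue SUB r1<-Add2 // r0:27,r1:Add2,r2:Add1,r3:0

STATUS = TAG Add2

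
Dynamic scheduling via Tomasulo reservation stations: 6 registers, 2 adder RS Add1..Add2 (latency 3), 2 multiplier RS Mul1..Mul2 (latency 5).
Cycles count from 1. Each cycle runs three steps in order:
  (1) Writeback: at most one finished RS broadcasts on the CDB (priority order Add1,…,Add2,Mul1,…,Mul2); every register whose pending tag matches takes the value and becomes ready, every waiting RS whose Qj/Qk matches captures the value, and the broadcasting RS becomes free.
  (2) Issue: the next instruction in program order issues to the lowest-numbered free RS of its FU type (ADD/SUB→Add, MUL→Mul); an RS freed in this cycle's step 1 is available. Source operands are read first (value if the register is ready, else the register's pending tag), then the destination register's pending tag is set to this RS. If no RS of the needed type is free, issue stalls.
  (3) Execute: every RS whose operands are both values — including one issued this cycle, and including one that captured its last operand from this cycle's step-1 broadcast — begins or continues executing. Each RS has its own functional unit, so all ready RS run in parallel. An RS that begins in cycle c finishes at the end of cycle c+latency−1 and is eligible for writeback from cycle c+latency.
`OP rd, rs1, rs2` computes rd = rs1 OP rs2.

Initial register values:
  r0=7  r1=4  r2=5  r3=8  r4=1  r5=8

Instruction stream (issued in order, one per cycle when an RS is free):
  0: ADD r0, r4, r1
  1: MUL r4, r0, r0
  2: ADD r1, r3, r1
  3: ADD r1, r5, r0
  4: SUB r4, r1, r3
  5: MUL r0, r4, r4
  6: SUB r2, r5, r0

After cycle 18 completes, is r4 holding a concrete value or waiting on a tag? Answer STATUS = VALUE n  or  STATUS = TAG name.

STATUS = VALUE 5

cycle 1: issue ADD r0<-Add1 // r0:Add1,r1:4,r2:5,r3:8,r4:1,r5:8
cycle 2: issue MUL r4<-Mul1 // r0:Add1,r1:4,r2:5,r3:8,r4:Mul1,r5:8
cycle 3: issue ADD r1<-Add2 // r0:Add1,r1:Add2,r2:5,r3:8,r4:Mul1,r5:8
cycle 4: CDB Add1=5; issue ADD r1<-Add1 // r0:5,r1:Add1,r2:5,r3:8,r4:Mul1,r5:8
cycle 5: stall // r0:5,r1:Add1,r2:5,r3:8,r4:Mul1,r5:8
cycle 6: CDB Add2=12; issue SUB r4<-Add2 // r0:5,r1:Add1,r2:5,r3:8,r4:Add2,r5:8
cycle 7: CDB Add1=13; issue MUL r0<-Mul2 // r0:Mul2,r1:13,r2:5,r3:8,r4:Add2,r5:8
cycle 8: issue SUB r2<-Add1 // r0:Mul2,r1:13,r2:Add1,r3:8,r4:Add2,r5:8
cycle 9: CDB Mul1=25 // r0:Mul2,r1:13,r2:Add1,r3:8,r4:Add2,r5:8
cycle 10: CDB Add2=5 // r0:Mul2,r1:13,r2:Add1,r3:8,r4:5,r5:8
cycle 11: - // r0:Mul2,r1:13,r2:Add1,r3:8,r4:5,r5:8
cycle 12: - // r0:Mul2,r1:13,r2:Add1,r3:8,r4:5,r5:8
cycle 13: - // r0:Mul2,r1:13,r2:Add1,r3:8,r4:5,r5:8
cycle 14: - // r0:Mul2,r1:13,r2:Add1,r3:8,r4:5,r5:8
cycle 15: CDB Mul2=25 // r0:25,r1:13,r2:Add1,r3:8,r4:5,r5:8
cycle 16: - // r0:25,r1:13,r2:Add1,r3:8,r4:5,r5:8
cycle 17: - // r0:25,r1:13,r2:Add1,r3:8,r4:5,r5:8
cycle 18: CDB Add1=-17 // r0:25,r1:13,r2:-17,r3:8,r4:5,r5:8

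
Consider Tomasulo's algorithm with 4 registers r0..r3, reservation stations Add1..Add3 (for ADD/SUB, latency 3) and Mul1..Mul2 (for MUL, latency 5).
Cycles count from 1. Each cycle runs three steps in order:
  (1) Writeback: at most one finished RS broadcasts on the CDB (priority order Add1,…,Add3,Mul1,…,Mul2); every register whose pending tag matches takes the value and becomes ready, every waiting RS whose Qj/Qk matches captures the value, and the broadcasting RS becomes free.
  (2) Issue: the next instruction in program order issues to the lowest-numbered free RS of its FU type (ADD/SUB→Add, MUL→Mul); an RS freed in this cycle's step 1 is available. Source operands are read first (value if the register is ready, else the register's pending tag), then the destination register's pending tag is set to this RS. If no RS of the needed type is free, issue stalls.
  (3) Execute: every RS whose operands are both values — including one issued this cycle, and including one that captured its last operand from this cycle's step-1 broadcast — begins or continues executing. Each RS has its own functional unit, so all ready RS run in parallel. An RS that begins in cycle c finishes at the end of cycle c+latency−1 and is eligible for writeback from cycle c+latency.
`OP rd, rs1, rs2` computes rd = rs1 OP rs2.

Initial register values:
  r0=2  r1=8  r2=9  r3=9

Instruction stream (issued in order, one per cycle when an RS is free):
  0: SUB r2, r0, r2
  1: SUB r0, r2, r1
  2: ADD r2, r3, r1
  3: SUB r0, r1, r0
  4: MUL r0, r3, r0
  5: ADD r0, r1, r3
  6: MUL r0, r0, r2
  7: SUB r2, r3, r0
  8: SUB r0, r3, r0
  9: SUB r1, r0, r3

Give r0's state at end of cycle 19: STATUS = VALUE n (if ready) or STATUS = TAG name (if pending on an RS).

STATUS = VALUE -280

  c1: issue SUB r2<-Add1  regs: r0:2,r1:8,r2:Add1,r3:9
  c2: issue SUB r0<-Add2  regs: r0:Add2,r1:8,r2:Add1,r3:9
  c3: issue ADD r2<-Add3  regs: r0:Add2,r1:8,r2:Add3,r3:9
  c4: CDB Add1=-7; issue SUB r0<-Add1  regs: r0:Add1,r1:8,r2:Add3,r3:9
  c5: issue MUL r0<-Mul1  regs: r0:Mul1,r1:8,r2:Add3,r3:9
  c6: CDB Add3=17; issue ADD r0<-Add3  regs: r0:Add3,r1:8,r2:17,r3:9
  c7: CDB Add2=-15; issue MUL r0<-Mul2  regs: r0:Mul2,r1:8,r2:17,r3:9
  c8: issue SUB r2<-Add2  regs: r0:Mul2,r1:8,r2:Add2,r3:9
  c9: CDB Add3=17; issue SUB r0<-Add3  regs: r0:Add3,r1:8,r2:Add2,r3:9
  c10: CDB Add1=23; issue SUB r1<-Add1  regs: r0:Add3,r1:Add1,r2:Add2,r3:9
  c11: -  regs: r0:Add3,r1:Add1,r2:Add2,r3:9
  c12: -  regs: r0:Add3,r1:Add1,r2:Add2,r3:9
  c13: -  regs: r0:Add3,r1:Add1,r2:Add2,r3:9
  c14: CDB Mul2=289  regs: r0:Add3,r1:Add1,r2:Add2,r3:9
  c15: CDB Mul1=207  regs: r0:Add3,r1:Add1,r2:Add2,r3:9
  c16: -  regs: r0:Add3,r1:Add1,r2:Add2,r3:9
  c17: CDB Add2=-280  regs: r0:Add3,r1:Add1,r2:-280,r3:9
  c18: CDB Add3=-280  regs: r0:-280,r1:Add1,r2:-280,r3:9
  c19: -  regs: r0:-280,r1:Add1,r2:-280,r3:9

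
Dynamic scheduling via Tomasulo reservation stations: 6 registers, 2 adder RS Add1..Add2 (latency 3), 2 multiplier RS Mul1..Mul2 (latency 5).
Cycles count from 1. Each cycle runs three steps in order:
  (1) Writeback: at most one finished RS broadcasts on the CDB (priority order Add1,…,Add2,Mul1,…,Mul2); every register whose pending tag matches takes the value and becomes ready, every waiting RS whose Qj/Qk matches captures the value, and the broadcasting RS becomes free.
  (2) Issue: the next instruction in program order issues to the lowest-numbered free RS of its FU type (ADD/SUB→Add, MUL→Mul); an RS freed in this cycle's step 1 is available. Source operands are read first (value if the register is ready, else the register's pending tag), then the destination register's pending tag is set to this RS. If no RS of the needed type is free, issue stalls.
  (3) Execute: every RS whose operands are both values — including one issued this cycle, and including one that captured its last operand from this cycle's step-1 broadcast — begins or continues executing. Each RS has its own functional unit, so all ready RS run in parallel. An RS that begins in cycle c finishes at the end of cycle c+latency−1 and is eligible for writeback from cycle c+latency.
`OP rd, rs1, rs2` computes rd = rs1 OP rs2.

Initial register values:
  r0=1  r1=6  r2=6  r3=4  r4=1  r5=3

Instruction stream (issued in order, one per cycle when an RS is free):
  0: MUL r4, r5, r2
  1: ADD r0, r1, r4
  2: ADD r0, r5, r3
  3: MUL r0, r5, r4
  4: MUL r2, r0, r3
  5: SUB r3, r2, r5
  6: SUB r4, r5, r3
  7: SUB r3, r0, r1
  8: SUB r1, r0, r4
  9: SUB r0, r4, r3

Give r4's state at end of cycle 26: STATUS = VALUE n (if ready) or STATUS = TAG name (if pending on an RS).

STATUS = VALUE -210

cycle 1: issue MUL r4<-Mul1 // r0:1,r1:6,r2:6,r3:4,r4:Mul1,r5:3
cycle 2: issue ADD r0<-Add1 // r0:Add1,r1:6,r2:6,r3:4,r4:Mul1,r5:3
cycle 3: issue ADD r0<-Add2 // r0:Add2,r1:6,r2:6,r3:4,r4:Mul1,r5:3
cycle 4: issue MUL r0<-Mul2 // r0:Mul2,r1:6,r2:6,r3:4,r4:Mul1,r5:3
cycle 5: stall // r0:Mul2,r1:6,r2:6,r3:4,r4:Mul1,r5:3
cycle 6: CDB Add2=7; stall // r0:Mul2,r1:6,r2:6,r3:4,r4:Mul1,r5:3
cycle 7: CDB Mul1=18; issue MUL r2<-Mul1 // r0:Mul2,r1:6,r2:Mul1,r3:4,r4:18,r5:3
cycle 8: issue SUB r3<-Add2 // r0:Mul2,r1:6,r2:Mul1,r3:Add2,r4:18,r5:3
cycle 9: stall // r0:Mul2,r1:6,r2:Mul1,r3:Add2,r4:18,r5:3
cycle 10: CDB Add1=24; issue SUB r4<-Add1 // r0:Mul2,r1:6,r2:Mul1,r3:Add2,r4:Add1,r5:3
cycle 11: stall // r0:Mul2,r1:6,r2:Mul1,r3:Add2,r4:Add1,r5:3
cycle 12: CDB Mul2=54; stall // r0:54,r1:6,r2:Mul1,r3:Add2,r4:Add1,r5:3
cycle 13: stall // r0:54,r1:6,r2:Mul1,r3:Add2,r4:Add1,r5:3
cycle 14: stall // r0:54,r1:6,r2:Mul1,r3:Add2,r4:Add1,r5:3
cycle 15: stall // r0:54,r1:6,r2:Mul1,r3:Add2,r4:Add1,r5:3
cycle 16: stall // r0:54,r1:6,r2:Mul1,r3:Add2,r4:Add1,r5:3
cycle 17: CDB Mul1=216; stall // r0:54,r1:6,r2:216,r3:Add2,r4:Add1,r5:3
cycle 18: stall // r0:54,r1:6,r2:216,r3:Add2,r4:Add1,r5:3
cycle 19: stall // r0:54,r1:6,r2:216,r3:Add2,r4:Add1,r5:3
cycle 20: CDB Add2=213; issue SUB r3<-Add2 // r0:54,r1:6,r2:216,r3:Add2,r4:Add1,r5:3
cycle 21: stall // r0:54,r1:6,r2:216,r3:Add2,r4:Add1,r5:3
cycle 22: stall // r0:54,r1:6,r2:216,r3:Add2,r4:Add1,r5:3
cycle 23: CDB Add1=-210; issue SUB r1<-Add1 // r0:54,r1:Add1,r2:216,r3:Add2,r4:-210,r5:3
cycle 24: CDB Add2=48; issue SUB r0<-Add2 // r0:Add2,r1:Add1,r2:216,r3:48,r4:-210,r5:3
cycle 25: - // r0:Add2,r1:Add1,r2:216,r3:48,r4:-210,r5:3
cycle 26: CDB Add1=264 // r0:Add2,r1:264,r2:216,r3:48,r4:-210,r5:3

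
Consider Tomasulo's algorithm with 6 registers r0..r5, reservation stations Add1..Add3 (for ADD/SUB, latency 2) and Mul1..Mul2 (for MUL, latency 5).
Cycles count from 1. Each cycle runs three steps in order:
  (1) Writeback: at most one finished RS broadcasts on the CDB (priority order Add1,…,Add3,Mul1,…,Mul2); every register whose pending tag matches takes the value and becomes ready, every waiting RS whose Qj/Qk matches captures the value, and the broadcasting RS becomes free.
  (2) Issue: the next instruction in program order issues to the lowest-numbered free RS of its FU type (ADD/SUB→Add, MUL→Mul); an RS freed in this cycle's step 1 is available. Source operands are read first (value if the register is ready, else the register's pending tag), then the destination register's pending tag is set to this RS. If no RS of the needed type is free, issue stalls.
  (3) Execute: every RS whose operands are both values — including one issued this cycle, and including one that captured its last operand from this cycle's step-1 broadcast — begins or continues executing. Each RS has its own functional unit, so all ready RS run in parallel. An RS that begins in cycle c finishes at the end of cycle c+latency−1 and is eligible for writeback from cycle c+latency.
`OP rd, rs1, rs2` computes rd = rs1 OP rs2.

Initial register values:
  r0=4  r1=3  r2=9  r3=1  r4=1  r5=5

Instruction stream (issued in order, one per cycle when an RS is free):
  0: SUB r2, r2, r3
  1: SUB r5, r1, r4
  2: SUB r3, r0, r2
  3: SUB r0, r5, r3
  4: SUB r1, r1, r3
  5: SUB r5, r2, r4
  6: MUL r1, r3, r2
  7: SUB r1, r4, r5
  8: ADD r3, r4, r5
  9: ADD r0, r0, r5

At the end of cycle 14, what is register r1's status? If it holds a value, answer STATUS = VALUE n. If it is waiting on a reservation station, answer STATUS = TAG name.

STATUS = VALUE -6

c1: issue SUB r2<-Add1 | r0:4,r1:3,r2:Add1,r3:1,r4:1,r5:5
c2: issue SUB r5<-Add2 | r0:4,r1:3,r2:Add1,r3:1,r4:1,r5:Add2
c3: CDB Add1=8; issue SUB r3<-Add1 | r0:4,r1:3,r2:8,r3:Add1,r4:1,r5:Add2
c4: CDB Add2=2; issue SUB r0<-Add2 | r0:Add2,r1:3,r2:8,r3:Add1,r4:1,r5:2
c5: CDB Add1=-4; issue SUB r1<-Add1 | r0:Add2,r1:Add1,r2:8,r3:-4,r4:1,r5:2
c6: issue SUB r5<-Add3 | r0:Add2,r1:Add1,r2:8,r3:-4,r4:1,r5:Add3
c7: CDB Add1=7; issue MUL r1<-Mul1 | r0:Add2,r1:Mul1,r2:8,r3:-4,r4:1,r5:Add3
c8: CDB Add2=6; issue SUB r1<-Add1 | r0:6,r1:Add1,r2:8,r3:-4,r4:1,r5:Add3
c9: CDB Add3=7; issue ADD r3<-Add2 | r0:6,r1:Add1,r2:8,r3:Add2,r4:1,r5:7
c10: issue ADD r0<-Add3 | r0:Add3,r1:Add1,r2:8,r3:Add2,r4:1,r5:7
c11: CDB Add1=-6 | r0:Add3,r1:-6,r2:8,r3:Add2,r4:1,r5:7
c12: CDB Add2=8 | r0:Add3,r1:-6,r2:8,r3:8,r4:1,r5:7
c13: CDB Add3=13 | r0:13,r1:-6,r2:8,r3:8,r4:1,r5:7
c14: CDB Mul1=-32 | r0:13,r1:-6,r2:8,r3:8,r4:1,r5:7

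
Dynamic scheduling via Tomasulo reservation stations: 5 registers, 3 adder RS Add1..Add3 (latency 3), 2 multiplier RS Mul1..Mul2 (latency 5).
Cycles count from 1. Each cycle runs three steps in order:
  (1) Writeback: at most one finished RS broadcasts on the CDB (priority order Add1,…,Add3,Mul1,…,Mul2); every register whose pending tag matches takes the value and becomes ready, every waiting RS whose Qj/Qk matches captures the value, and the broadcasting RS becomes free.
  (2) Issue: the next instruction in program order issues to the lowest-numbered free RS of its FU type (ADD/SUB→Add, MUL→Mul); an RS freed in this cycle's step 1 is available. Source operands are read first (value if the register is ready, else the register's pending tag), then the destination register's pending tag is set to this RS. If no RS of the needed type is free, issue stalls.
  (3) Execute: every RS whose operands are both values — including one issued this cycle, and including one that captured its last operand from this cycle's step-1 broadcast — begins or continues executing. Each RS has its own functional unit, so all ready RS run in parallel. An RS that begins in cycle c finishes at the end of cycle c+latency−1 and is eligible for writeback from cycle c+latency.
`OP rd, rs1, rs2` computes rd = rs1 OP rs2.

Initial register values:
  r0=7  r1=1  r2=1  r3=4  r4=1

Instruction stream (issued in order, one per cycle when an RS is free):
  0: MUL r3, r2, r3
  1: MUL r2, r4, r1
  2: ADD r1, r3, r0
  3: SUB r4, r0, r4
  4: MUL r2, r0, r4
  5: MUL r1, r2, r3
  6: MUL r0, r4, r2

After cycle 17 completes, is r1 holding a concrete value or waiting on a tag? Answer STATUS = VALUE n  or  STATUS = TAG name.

STATUS = TAG Mul2

  c1: issue MUL r3<-Mul1  regs: r0:7,r1:1,r2:1,r3:Mul1,r4:1
  c2: issue MUL r2<-Mul2  regs: r0:7,r1:1,r2:Mul2,r3:Mul1,r4:1
  c3: issue ADD r1<-Add1  regs: r0:7,r1:Add1,r2:Mul2,r3:Mul1,r4:1
  c4: issue SUB r4<-Add2  regs: r0:7,r1:Add1,r2:Mul2,r3:Mul1,r4:Add2
  c5: stall  regs: r0:7,r1:Add1,r2:Mul2,r3:Mul1,r4:Add2
  c6: CDB Mul1=4; issue MUL r2<-Mul1  regs: r0:7,r1:Add1,r2:Mul1,r3:4,r4:Add2
  c7: CDB Add2=6; stall  regs: r0:7,r1:Add1,r2:Mul1,r3:4,r4:6
  c8: CDB Mul2=1; issue MUL r1<-Mul2  regs: r0:7,r1:Mul2,r2:Mul1,r3:4,r4:6
  c9: CDB Add1=11; stall  regs: r0:7,r1:Mul2,r2:Mul1,r3:4,r4:6
  c10: stall  regs: r0:7,r1:Mul2,r2:Mul1,r3:4,r4:6
  c11: stall  regs: r0:7,r1:Mul2,r2:Mul1,r3:4,r4:6
  c12: CDB Mul1=42; issue MUL r0<-Mul1  regs: r0:Mul1,r1:Mul2,r2:42,r3:4,r4:6
  c13: -  regs: r0:Mul1,r1:Mul2,r2:42,r3:4,r4:6
  c14: -  regs: r0:Mul1,r1:Mul2,r2:42,r3:4,r4:6
  c15: -  regs: r0:Mul1,r1:Mul2,r2:42,r3:4,r4:6
  c16: -  regs: r0:Mul1,r1:Mul2,r2:42,r3:4,r4:6
  c17: CDB Mul1=252  regs: r0:252,r1:Mul2,r2:42,r3:4,r4:6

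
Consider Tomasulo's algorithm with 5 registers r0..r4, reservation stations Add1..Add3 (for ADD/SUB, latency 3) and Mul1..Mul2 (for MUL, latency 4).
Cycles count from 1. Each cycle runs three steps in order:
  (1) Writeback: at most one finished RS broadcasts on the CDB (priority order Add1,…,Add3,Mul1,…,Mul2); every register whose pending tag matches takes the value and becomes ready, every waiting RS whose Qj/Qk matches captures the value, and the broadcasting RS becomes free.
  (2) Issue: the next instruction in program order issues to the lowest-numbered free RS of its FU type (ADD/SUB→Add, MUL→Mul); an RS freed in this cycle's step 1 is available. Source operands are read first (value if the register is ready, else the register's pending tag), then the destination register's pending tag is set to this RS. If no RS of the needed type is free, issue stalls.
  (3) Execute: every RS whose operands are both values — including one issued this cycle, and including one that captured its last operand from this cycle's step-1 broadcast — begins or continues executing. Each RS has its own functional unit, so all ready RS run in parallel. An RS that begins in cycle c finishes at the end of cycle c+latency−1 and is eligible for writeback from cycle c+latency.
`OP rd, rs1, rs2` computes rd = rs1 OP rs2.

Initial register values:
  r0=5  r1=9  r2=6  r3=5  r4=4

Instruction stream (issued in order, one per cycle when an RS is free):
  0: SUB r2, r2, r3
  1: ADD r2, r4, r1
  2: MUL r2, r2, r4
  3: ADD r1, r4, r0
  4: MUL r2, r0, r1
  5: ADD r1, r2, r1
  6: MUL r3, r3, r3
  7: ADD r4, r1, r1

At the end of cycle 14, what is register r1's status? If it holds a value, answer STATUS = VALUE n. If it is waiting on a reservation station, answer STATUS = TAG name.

STATUS = VALUE 54

cycle 1: issue SUB r2<-Add1 // r0:5,r1:9,r2:Add1,r3:5,r4:4
cycle 2: issue ADD r2<-Add2 // r0:5,r1:9,r2:Add2,r3:5,r4:4
cycle 3: issue MUL r2<-Mul1 // r0:5,r1:9,r2:Mul1,r3:5,r4:4
cycle 4: CDB Add1=1; issue ADD r1<-Add1 // r0:5,r1:Add1,r2:Mul1,r3:5,r4:4
cycle 5: CDB Add2=13; issue MUL r2<-Mul2 // r0:5,r1:Add1,r2:Mul2,r3:5,r4:4
cycle 6: issue ADD r1<-Add2 // r0:5,r1:Add2,r2:Mul2,r3:5,r4:4
cycle 7: CDB Add1=9; stall // r0:5,r1:Add2,r2:Mul2,r3:5,r4:4
cycle 8: stall // r0:5,r1:Add2,r2:Mul2,r3:5,r4:4
cycle 9: CDB Mul1=52; issue MUL r3<-Mul1 // r0:5,r1:Add2,r2:Mul2,r3:Mul1,r4:4
cycle 10: issue ADD r4<-Add1 // r0:5,r1:Add2,r2:Mul2,r3:Mul1,r4:Add1
cycle 11: CDB Mul2=45 // r0:5,r1:Add2,r2:45,r3:Mul1,r4:Add1
cycle 12: - // r0:5,r1:Add2,r2:45,r3:Mul1,r4:Add1
cycle 13: CDB Mul1=25 // r0:5,r1:Add2,r2:45,r3:25,r4:Add1
cycle 14: CDB Add2=54 // r0:5,r1:54,r2:45,r3:25,r4:Add1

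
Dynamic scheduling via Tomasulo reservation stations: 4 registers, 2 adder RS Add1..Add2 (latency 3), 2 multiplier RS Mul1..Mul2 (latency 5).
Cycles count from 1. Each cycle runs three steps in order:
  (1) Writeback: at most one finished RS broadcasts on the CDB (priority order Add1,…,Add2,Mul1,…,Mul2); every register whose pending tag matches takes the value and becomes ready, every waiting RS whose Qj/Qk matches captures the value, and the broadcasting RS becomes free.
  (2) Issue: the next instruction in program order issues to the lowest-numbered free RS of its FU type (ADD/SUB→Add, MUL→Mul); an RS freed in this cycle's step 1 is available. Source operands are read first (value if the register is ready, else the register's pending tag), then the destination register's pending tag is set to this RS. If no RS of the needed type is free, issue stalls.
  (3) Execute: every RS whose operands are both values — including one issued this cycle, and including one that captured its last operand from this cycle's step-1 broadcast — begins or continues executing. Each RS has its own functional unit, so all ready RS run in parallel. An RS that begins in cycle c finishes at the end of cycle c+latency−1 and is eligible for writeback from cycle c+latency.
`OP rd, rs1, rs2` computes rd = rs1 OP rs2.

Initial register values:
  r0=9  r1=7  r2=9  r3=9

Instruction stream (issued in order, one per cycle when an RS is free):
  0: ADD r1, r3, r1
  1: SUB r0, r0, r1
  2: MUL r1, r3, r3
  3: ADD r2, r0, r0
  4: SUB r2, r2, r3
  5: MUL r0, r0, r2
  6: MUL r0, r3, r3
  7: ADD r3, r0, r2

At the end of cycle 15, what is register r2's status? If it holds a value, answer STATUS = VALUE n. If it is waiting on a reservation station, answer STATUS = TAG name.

cycle 1: issue ADD r1<-Add1 // r0:9,r1:Add1,r2:9,r3:9
cycle 2: issue SUB r0<-Add2 // r0:Add2,r1:Add1,r2:9,r3:9
cycle 3: issue MUL r1<-Mul1 // r0:Add2,r1:Mul1,r2:9,r3:9
cycle 4: CDB Add1=16; issue ADD r2<-Add1 // r0:Add2,r1:Mul1,r2:Add1,r3:9
cycle 5: stall // r0:Add2,r1:Mul1,r2:Add1,r3:9
cycle 6: stall // r0:Add2,r1:Mul1,r2:Add1,r3:9
cycle 7: CDB Add2=-7; issue SUB r2<-Add2 // r0:-7,r1:Mul1,r2:Add2,r3:9
cycle 8: CDB Mul1=81; issue MUL r0<-Mul1 // r0:Mul1,r1:81,r2:Add2,r3:9
cycle 9: issue MUL r0<-Mul2 // r0:Mul2,r1:81,r2:Add2,r3:9
cycle 10: CDB Add1=-14; issue ADD r3<-Add1 // r0:Mul2,r1:81,r2:Add2,r3:Add1
cycle 11: - // r0:Mul2,r1:81,r2:Add2,r3:Add1
cycle 12: - // r0:Mul2,r1:81,r2:Add2,r3:Add1
cycle 13: CDB Add2=-23 // r0:Mul2,r1:81,r2:-23,r3:Add1
cycle 14: CDB Mul2=81 // r0:81,r1:81,r2:-23,r3:Add1
cycle 15: - // r0:81,r1:81,r2:-23,r3:Add1

STATUS = VALUE -23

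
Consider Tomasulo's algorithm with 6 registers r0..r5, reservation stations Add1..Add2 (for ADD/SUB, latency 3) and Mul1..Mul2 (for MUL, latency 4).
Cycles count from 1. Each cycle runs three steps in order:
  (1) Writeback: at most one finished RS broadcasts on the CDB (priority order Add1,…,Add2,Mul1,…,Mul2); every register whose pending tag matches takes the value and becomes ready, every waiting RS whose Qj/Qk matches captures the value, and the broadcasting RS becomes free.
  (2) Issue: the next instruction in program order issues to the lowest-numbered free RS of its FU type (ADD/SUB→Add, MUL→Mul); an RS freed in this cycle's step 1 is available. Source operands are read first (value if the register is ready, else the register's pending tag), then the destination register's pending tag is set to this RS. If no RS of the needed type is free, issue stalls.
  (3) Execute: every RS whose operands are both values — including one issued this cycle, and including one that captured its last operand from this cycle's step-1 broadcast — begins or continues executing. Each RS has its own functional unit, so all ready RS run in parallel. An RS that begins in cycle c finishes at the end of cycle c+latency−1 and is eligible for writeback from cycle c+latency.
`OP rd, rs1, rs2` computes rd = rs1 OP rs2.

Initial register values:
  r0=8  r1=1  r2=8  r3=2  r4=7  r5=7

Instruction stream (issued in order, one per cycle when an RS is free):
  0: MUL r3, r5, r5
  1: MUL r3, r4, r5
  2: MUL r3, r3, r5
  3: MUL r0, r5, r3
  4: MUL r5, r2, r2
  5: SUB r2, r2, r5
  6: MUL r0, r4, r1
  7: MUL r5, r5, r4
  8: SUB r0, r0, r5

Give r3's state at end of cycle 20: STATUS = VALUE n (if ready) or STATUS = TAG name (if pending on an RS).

STATUS = VALUE 343

c1: issue MUL r3<-Mul1 | r0:8,r1:1,r2:8,r3:Mul1,r4:7,r5:7
c2: issue MUL r3<-Mul2 | r0:8,r1:1,r2:8,r3:Mul2,r4:7,r5:7
c3: stall | r0:8,r1:1,r2:8,r3:Mul2,r4:7,r5:7
c4: stall | r0:8,r1:1,r2:8,r3:Mul2,r4:7,r5:7
c5: CDB Mul1=49; issue MUL r3<-Mul1 | r0:8,r1:1,r2:8,r3:Mul1,r4:7,r5:7
c6: CDB Mul2=49; issue MUL r0<-Mul2 | r0:Mul2,r1:1,r2:8,r3:Mul1,r4:7,r5:7
c7: stall | r0:Mul2,r1:1,r2:8,r3:Mul1,r4:7,r5:7
c8: stall | r0:Mul2,r1:1,r2:8,r3:Mul1,r4:7,r5:7
c9: stall | r0:Mul2,r1:1,r2:8,r3:Mul1,r4:7,r5:7
c10: CDB Mul1=343; issue MUL r5<-Mul1 | r0:Mul2,r1:1,r2:8,r3:343,r4:7,r5:Mul1
c11: issue SUB r2<-Add1 | r0:Mul2,r1:1,r2:Add1,r3:343,r4:7,r5:Mul1
c12: stall | r0:Mul2,r1:1,r2:Add1,r3:343,r4:7,r5:Mul1
c13: stall | r0:Mul2,r1:1,r2:Add1,r3:343,r4:7,r5:Mul1
c14: CDB Mul1=64; issue MUL r0<-Mul1 | r0:Mul1,r1:1,r2:Add1,r3:343,r4:7,r5:64
c15: CDB Mul2=2401; issue MUL r5<-Mul2 | r0:Mul1,r1:1,r2:Add1,r3:343,r4:7,r5:Mul2
c16: issue SUB r0<-Add2 | r0:Add2,r1:1,r2:Add1,r3:343,r4:7,r5:Mul2
c17: CDB Add1=-56 | r0:Add2,r1:1,r2:-56,r3:343,r4:7,r5:Mul2
c18: CDB Mul1=7 | r0:Add2,r1:1,r2:-56,r3:343,r4:7,r5:Mul2
c19: CDB Mul2=448 | r0:Add2,r1:1,r2:-56,r3:343,r4:7,r5:448
c20: - | r0:Add2,r1:1,r2:-56,r3:343,r4:7,r5:448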